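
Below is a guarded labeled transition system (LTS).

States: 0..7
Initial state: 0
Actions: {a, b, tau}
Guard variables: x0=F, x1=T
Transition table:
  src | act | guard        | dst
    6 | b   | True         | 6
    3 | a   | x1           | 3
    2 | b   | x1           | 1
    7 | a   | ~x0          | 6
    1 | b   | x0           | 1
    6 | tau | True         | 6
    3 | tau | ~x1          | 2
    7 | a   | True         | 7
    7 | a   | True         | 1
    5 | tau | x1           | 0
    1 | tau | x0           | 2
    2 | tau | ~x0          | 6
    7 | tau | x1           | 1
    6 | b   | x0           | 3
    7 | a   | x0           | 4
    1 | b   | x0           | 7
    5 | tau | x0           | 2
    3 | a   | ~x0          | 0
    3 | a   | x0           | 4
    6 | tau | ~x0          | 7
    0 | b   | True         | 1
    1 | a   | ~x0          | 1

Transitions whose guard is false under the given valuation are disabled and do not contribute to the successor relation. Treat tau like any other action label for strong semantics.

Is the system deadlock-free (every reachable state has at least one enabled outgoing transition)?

Answer: DEADLOCK-FREE

Trace:
R = {0,1}
  0: b→1  [1 exit(s)]
  1: a→1  [1 exit(s)]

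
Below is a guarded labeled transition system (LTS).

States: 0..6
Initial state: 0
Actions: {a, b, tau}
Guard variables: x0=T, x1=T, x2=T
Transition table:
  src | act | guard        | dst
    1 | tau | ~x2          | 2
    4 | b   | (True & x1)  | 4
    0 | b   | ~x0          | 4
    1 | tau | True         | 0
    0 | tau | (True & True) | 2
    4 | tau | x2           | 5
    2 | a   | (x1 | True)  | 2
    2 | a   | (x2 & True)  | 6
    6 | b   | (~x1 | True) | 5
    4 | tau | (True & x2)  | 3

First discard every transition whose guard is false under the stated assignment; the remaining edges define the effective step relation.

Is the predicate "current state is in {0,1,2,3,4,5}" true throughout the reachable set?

Inv-set: {0,1,2,3,4,5}
Reach set: {0,2,5,6}
  0: ok
  2: ok
  5: ok
  6: ✗ unsafe
witness against invariant: tau·a → 6

Answer: INVARIANT VIOLATED at state 6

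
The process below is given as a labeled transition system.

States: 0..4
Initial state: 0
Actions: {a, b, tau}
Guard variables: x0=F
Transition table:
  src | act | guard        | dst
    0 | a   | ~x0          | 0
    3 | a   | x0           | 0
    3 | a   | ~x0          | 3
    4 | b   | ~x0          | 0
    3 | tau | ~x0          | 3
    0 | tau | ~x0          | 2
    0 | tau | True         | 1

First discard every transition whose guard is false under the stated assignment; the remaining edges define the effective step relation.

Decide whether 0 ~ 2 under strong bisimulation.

Refine partition for ~:
  round 0: {{0,1,2,3,4}}
  round 1: {{0,3},{1,2},{4}}
  round 2: {{0},{1,2},{3},{4}}
4 equivalence class(es) (converged in 3)
0∈{0}, 2∈{1,2}

Answer: NOT BISIMILAR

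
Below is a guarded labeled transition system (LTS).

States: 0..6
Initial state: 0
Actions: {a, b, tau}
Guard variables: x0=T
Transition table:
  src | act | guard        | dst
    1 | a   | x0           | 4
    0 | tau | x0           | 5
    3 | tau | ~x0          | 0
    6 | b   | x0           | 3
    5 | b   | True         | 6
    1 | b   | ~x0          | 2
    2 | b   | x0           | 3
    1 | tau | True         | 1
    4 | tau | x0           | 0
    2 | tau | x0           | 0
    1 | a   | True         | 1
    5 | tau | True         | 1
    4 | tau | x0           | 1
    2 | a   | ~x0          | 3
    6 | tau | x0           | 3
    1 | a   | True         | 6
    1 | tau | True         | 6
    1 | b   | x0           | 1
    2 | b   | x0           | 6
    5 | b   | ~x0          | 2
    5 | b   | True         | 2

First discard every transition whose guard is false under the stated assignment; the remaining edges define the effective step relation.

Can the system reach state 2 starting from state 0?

Answer: REACHABLE

Analysis:
After dropping false guards: 17 live edges.
Layer 0: {0}
Layer 1: {5}  cumulative {0,5}
Layer 2: {1,2,6}  cumulative {0,1,2,5,6}
Layer 3: {3,4}  cumulative {0,1,2,3,4,5,6}
R = {0,1,2,3,4,5,6}
witness 2: tau·b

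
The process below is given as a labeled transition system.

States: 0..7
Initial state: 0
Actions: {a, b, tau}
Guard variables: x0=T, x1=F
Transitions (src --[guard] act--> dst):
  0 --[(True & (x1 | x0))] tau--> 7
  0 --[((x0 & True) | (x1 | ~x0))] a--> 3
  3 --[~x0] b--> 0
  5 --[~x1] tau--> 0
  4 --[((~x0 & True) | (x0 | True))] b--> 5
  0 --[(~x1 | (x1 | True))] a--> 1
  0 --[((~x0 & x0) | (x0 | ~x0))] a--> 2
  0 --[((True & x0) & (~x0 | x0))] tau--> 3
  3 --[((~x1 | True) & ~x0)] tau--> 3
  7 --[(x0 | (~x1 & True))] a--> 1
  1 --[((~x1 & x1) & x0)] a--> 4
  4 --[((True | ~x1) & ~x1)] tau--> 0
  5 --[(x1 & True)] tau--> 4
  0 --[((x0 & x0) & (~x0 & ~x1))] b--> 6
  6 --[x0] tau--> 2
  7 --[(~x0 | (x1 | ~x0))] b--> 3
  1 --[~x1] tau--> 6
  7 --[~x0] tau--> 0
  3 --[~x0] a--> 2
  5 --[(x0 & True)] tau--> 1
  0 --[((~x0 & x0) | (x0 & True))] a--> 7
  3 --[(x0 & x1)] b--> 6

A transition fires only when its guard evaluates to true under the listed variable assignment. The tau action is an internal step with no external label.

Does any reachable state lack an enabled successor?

Reachable = {0,1,2,3,6,7}
  0: a→1  a→2  a→3  a→7  tau→3  tau→7  [6 out]
  1: tau→6  [1 out]
  2: ∅  [STUCK]
  3: ∅  [STUCK]
  6: tau→2  [1 out]
  7: a→1  [1 out]
trace reaching 2: a

Answer: DEADLOCK at state 2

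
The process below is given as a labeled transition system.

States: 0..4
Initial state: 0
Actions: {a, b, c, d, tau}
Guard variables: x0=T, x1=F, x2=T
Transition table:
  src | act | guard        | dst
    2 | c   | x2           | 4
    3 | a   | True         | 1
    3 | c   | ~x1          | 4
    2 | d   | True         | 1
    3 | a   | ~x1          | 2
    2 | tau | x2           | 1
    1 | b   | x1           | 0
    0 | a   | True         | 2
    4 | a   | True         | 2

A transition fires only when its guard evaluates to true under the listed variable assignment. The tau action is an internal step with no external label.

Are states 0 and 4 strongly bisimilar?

Answer: BISIMILAR

Analysis:
Bisimulation quotient by refinement:
  π0 = {{0,1,2,3,4}}
  π1 = {{0,4},{1},{2},{3}}
stable after 2 split(s): 4 block(s)
0∈{0,4}, 4∈{0,4}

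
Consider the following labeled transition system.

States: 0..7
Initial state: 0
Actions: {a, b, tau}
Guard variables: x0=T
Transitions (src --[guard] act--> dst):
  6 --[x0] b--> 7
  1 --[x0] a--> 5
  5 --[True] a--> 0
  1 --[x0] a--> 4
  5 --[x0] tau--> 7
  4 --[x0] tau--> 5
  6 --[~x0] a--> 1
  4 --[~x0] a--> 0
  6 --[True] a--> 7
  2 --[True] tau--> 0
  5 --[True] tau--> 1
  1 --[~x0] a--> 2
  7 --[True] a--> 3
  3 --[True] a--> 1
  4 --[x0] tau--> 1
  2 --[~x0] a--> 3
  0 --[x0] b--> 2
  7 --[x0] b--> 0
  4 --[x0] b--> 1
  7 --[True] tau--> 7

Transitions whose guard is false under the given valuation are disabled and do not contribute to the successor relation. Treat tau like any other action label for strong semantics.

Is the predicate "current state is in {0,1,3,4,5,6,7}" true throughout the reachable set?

Safe = {0,1,3,4,5,6,7}
Reach set: {0,2}
  0: ✓
  2: VIOLATES
counterexample path to 2: b

Answer: INVARIANT VIOLATED at state 2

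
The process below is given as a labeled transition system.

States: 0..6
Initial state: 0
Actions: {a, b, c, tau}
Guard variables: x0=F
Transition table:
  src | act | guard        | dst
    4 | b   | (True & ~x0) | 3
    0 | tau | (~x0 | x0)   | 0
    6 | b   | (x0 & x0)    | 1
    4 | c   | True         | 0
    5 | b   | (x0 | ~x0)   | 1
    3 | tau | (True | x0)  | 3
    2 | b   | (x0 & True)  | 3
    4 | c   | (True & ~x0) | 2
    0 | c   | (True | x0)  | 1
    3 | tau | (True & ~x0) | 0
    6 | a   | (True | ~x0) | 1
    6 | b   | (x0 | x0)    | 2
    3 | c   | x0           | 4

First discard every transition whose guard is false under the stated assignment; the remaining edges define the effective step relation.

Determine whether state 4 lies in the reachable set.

9 transition(s) survive guard evaluation.
Layer 0: {0}
Layer 1: {1}  cumulative {0,1}
Reachable = {0,1}

Answer: UNREACHABLE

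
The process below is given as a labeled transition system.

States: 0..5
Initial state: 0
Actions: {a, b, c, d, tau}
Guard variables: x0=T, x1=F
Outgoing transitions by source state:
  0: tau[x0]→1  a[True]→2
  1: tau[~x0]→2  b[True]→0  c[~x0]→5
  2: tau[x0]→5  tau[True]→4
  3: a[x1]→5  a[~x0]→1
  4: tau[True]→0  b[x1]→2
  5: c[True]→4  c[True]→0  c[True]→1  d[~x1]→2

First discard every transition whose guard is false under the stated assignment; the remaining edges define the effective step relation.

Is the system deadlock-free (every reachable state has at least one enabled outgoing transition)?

Reachable = {0,1,2,4,5}
  0: a→2  tau→1  [2 out]
  1: b→0  [1 out]
  2: tau→4  tau→5  [2 out]
  4: tau→0  [1 out]
  5: c→0  c→1  c→4  d→2  [4 out]

Answer: DEADLOCK-FREE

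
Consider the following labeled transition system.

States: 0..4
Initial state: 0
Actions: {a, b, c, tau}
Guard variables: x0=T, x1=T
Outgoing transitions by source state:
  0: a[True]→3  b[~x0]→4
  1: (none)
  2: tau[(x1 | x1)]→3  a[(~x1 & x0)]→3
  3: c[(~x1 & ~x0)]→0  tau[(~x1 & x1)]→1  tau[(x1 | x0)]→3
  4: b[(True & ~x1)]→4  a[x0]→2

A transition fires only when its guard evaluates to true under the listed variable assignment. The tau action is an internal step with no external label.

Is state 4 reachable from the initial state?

Guard filter leaves 4 enabled edge(s).
Layer 0: {0}
Layer 1: {3}  cumulative {0,3}
Reachable = {0,3}

Answer: UNREACHABLE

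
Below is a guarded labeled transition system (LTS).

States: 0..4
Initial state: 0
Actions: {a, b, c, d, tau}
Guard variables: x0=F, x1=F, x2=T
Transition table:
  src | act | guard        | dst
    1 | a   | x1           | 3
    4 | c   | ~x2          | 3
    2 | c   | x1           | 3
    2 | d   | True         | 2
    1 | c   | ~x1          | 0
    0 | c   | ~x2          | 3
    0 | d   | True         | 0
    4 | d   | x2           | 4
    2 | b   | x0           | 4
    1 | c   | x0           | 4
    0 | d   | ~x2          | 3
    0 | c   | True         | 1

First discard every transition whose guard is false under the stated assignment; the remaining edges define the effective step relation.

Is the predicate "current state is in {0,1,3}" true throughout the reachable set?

Safe = {0,1,3}
R = {0,1}
  0: safe
  1: safe

Answer: INVARIANT HOLDS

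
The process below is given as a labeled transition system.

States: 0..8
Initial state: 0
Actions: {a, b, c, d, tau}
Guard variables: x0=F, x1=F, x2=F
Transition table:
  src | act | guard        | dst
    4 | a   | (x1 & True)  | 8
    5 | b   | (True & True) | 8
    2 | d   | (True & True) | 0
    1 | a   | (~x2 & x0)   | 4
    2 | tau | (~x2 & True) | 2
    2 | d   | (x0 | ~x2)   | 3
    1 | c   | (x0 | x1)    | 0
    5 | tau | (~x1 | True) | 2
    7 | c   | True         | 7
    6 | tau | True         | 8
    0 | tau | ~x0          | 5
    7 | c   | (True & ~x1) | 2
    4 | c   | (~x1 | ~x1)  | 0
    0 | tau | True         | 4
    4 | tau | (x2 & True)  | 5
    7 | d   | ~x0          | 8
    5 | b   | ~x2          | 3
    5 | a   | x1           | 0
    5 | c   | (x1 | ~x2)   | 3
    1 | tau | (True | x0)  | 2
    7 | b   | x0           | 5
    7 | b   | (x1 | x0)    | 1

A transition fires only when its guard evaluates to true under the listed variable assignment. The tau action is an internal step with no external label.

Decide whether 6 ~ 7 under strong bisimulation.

Refine partition for ~:
  P[0] = {{0,1,2,3,4,5,6,7,8}}
  P[1] = {{0,1,6},{2},{3,8},{4},{5},{7}}
  P[2] = {{0},{1},{2},{3,8},{4},{5},{6},{7}}
Fixed point at round 3; 8 class(es).
6∈{6}, 7∈{7}

Answer: NOT BISIMILAR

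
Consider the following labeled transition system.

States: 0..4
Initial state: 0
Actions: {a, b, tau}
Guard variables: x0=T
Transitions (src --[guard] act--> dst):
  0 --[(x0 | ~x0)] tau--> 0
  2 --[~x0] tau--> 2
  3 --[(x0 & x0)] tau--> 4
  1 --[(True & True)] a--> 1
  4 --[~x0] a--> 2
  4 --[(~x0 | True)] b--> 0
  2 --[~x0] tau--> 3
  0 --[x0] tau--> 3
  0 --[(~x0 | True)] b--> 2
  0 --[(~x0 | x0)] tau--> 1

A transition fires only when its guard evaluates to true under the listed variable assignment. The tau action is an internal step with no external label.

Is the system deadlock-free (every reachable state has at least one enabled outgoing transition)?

R = {0,1,2,3,4}
  0: b→2  tau→0  tau→1  tau→3  [4 exit(s)]
  1: a→1  [1 exit(s)]
  2: ∅  [STUCK]
  3: tau→4  [1 exit(s)]
  4: b→0  [1 exit(s)]
Path to 2: b

Answer: DEADLOCK at state 2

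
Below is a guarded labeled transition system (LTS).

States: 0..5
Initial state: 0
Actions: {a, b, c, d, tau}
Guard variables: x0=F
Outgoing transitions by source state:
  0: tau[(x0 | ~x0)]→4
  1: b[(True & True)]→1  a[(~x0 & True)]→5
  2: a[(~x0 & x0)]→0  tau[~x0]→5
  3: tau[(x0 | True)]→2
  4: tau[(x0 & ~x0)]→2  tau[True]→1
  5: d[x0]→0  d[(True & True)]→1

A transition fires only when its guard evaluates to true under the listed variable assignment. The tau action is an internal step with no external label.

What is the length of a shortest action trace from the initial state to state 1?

Breadth-first toward 1:
  Layer 0: {0}
  Layer 1: {4}
  Layer 2: {1}
depth(1)=2, e.g. tau·tau

Answer: 2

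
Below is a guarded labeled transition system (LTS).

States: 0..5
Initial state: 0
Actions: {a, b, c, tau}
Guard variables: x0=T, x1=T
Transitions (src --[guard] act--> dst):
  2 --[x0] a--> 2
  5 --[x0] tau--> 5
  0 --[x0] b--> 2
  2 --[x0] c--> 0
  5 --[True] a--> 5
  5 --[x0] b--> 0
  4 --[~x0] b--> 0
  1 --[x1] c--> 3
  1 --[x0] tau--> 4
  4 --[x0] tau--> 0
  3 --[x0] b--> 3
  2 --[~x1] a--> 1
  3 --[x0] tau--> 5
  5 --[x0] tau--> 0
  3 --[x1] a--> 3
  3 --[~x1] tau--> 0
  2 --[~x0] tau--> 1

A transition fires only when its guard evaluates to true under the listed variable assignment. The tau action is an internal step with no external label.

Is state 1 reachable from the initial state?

13 transition(s) survive guard evaluation.
depth 0: {0}
depth 1: {2}  cumulative {0,2}
Reachable = {0,2}

Answer: UNREACHABLE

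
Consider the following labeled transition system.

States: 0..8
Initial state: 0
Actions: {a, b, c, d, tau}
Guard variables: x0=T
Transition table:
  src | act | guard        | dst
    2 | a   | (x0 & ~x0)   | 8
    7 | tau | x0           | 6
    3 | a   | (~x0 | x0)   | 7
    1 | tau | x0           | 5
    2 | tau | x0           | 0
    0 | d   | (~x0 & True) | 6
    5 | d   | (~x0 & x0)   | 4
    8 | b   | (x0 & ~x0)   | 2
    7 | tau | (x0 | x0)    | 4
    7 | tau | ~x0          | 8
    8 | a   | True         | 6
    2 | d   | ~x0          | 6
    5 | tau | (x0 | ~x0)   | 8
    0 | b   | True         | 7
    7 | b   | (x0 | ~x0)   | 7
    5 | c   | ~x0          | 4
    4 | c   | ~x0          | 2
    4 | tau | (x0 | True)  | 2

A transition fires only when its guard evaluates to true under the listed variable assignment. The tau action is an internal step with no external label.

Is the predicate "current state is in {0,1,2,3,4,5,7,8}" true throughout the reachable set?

Answer: INVARIANT VIOLATED at state 6

Trace:
Inv-set: {0,1,2,3,4,5,7,8}
Reachable = {0,2,4,6,7}
  0: safe
  2: safe
  4: safe
  6: outside
  7: safe
reach 6 via b·tau — violates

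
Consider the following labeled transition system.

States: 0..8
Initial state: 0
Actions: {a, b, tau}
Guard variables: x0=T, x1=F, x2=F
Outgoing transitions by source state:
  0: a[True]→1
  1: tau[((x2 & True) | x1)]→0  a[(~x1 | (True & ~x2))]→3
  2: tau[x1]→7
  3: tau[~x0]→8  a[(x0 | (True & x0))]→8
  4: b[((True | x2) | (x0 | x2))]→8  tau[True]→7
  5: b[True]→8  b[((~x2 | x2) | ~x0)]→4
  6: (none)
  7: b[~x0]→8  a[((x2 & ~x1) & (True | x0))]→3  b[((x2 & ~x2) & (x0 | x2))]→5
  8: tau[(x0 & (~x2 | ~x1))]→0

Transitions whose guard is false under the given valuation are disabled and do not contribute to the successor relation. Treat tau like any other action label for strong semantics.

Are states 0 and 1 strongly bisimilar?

Compute ~ classes (split until stable):
  round 0: {{0,1,2,3,4,5,6,7,8}}
  round 1: {{0,1,3},{2,6,7},{4},{5},{8}}
  round 2: {{0,1},{2,6,7},{3},{4},{5},{8}}
  round 3: {{0},{1},{2,6,7},{3},{4},{5},{8}}
Fixed point at round 4; 7 class(es).
[0]={0}  [1]={1}

Answer: NOT BISIMILAR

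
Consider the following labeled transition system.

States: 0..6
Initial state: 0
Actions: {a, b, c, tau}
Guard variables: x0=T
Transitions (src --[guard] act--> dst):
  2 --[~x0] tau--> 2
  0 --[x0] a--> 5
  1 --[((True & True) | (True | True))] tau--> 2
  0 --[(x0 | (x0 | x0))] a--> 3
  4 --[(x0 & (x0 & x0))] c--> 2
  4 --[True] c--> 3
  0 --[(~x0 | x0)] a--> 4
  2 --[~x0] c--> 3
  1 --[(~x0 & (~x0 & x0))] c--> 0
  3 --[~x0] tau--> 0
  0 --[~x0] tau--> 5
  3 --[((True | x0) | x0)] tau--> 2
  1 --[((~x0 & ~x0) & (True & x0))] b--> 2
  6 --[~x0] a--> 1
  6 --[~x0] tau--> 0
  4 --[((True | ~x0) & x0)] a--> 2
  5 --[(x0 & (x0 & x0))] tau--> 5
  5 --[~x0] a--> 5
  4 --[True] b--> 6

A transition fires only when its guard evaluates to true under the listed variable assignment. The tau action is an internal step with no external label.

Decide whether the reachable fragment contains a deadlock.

Reach set: {0,2,3,4,5,6}
  0: a→3  a→4  a→5  [3 out]
  2: ∅  [no exit]
  3: tau→2  [1 out]
  4: a→2  b→6  c→2  c→3  [4 out]
  5: tau→5  [1 out]
  6: ∅  [no exit]
witness 2: a·tau

Answer: DEADLOCK at state 2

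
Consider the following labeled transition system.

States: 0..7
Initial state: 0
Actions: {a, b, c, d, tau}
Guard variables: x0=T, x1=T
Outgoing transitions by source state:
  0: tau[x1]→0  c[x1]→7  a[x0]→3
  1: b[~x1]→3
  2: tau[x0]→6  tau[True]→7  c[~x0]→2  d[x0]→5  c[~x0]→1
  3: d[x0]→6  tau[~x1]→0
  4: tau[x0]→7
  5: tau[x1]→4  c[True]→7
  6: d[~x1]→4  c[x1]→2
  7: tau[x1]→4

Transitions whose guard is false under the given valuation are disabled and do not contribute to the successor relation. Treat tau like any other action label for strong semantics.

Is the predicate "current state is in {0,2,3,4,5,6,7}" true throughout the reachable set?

Safe = {0,2,3,4,5,6,7}
Reachable = {0,2,3,4,5,6,7}
  0: ✓
  2: ✓
  3: ✓
  4: ✓
  5: ✓
  6: ✓
  7: ✓

Answer: INVARIANT HOLDS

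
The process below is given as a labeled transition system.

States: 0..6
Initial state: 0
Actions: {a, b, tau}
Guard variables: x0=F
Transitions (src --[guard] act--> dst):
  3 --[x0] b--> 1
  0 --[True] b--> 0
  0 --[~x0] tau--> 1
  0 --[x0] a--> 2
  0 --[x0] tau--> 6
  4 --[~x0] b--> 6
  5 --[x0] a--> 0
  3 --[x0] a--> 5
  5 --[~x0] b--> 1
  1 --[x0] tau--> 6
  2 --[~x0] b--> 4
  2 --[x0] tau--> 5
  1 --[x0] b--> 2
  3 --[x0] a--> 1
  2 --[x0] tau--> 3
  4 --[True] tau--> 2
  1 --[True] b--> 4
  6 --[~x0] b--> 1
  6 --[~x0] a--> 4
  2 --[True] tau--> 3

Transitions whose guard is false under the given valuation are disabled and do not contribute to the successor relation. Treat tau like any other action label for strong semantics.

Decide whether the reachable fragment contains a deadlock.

R = {0,1,2,3,4,6}
  0: b→0  tau→1  [deg 2]
  1: b→4  [deg 1]
  2: b→4  tau→3  [deg 2]
  3: ∅  [STUCK]
  4: b→6  tau→2  [deg 2]
  6: a→4  b→1  [deg 2]
witness 3: tau·b·tau·tau

Answer: DEADLOCK at state 3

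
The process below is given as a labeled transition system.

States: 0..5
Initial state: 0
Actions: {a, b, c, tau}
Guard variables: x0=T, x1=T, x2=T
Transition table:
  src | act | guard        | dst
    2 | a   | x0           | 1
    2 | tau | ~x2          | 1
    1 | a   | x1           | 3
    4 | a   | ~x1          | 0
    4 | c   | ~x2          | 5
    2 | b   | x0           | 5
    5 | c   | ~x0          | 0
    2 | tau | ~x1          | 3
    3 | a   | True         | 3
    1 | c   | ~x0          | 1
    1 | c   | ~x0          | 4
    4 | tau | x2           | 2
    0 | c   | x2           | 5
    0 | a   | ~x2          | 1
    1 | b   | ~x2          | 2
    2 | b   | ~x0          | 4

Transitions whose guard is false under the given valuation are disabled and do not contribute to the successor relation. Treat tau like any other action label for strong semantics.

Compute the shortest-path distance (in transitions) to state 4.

Breadth-first toward 4:
  Layer 0: {0}
  Layer 1: {5}
4 never appears.

Answer: UNREACHABLE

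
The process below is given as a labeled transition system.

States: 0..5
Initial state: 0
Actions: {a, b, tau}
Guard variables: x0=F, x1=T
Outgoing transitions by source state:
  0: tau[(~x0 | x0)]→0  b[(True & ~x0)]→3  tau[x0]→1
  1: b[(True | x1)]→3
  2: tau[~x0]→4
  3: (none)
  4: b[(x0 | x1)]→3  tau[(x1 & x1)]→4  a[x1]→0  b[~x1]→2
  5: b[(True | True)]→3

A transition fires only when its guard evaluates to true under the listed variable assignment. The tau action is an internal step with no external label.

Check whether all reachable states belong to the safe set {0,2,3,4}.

Safe = {0,2,3,4}
Reach set: {0,3}
  0: safe
  3: safe

Answer: INVARIANT HOLDS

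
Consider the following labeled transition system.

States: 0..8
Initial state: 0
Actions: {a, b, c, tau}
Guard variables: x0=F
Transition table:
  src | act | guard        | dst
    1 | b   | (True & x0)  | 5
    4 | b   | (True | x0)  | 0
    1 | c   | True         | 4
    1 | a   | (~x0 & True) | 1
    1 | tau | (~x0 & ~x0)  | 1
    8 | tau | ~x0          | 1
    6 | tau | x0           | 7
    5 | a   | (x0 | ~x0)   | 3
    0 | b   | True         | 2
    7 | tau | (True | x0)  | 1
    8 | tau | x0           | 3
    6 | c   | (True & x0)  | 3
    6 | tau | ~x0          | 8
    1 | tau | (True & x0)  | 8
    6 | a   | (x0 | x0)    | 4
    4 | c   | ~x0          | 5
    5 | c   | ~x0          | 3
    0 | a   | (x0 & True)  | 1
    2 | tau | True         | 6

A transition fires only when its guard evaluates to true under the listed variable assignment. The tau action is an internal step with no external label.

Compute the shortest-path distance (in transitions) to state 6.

BFS to 6:
  L0 = {0}
  L1 = {2}
  L2 = {6}
6 enters at depth 2; path b·tau

Answer: 2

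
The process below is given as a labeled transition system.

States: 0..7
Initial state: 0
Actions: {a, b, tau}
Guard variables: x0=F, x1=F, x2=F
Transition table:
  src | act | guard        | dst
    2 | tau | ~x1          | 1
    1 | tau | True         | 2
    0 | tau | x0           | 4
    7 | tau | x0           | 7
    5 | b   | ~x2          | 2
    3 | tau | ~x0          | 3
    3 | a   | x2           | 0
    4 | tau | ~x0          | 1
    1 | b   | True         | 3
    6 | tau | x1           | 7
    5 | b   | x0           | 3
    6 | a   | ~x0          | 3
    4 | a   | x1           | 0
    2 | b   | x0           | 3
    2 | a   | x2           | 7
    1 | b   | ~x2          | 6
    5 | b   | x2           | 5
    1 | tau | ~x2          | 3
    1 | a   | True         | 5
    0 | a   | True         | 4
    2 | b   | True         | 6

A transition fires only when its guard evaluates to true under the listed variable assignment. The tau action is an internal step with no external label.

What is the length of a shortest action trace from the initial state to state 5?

Answer: 3

Trace:
Layered search for 5:
  depth 0: {0}
  depth 1: {4}
  depth 2: {1}
  depth 3: {2,3,5,6}
depth(5)=3, e.g. a·tau·a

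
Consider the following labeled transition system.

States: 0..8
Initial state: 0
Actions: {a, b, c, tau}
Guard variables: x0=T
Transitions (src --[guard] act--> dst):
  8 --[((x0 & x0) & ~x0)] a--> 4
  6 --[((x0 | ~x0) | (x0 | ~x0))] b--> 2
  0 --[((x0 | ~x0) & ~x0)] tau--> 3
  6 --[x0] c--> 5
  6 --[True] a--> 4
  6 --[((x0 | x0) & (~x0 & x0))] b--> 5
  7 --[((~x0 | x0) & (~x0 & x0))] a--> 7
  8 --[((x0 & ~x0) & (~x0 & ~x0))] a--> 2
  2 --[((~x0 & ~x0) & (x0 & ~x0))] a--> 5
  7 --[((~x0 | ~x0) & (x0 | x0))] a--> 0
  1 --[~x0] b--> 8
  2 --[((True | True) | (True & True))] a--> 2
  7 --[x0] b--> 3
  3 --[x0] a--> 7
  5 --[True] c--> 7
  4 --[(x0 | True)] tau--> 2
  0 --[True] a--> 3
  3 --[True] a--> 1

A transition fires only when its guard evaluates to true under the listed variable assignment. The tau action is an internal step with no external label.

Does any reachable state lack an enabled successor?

Answer: DEADLOCK at state 1

Trace:
Reachable = {0,1,3,7}
  0: a→3  [1 out]
  1: ∅  [STUCK]
  3: a→1  a→7  [2 out]
  7: b→3  [1 out]
Path to 1: a·a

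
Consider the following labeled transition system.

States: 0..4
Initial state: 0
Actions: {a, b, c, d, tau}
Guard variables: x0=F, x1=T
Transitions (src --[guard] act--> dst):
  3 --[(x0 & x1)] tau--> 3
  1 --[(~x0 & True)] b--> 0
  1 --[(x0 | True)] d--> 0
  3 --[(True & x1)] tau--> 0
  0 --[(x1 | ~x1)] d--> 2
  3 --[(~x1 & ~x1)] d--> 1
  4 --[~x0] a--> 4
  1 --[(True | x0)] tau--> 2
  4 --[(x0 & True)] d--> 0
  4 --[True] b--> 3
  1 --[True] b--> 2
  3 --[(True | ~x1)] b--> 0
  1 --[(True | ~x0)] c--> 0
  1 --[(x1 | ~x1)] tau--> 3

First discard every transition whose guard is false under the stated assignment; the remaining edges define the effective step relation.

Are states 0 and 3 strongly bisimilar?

Answer: NOT BISIMILAR

Trace:
Compute ~ classes (split until stable):
  round 0: {{0,1,2,3,4}}
  round 1: {{0},{1},{2},{3},{4}}
Fixed point at round 2; 5 class(es).
[0]={0}  [3]={3}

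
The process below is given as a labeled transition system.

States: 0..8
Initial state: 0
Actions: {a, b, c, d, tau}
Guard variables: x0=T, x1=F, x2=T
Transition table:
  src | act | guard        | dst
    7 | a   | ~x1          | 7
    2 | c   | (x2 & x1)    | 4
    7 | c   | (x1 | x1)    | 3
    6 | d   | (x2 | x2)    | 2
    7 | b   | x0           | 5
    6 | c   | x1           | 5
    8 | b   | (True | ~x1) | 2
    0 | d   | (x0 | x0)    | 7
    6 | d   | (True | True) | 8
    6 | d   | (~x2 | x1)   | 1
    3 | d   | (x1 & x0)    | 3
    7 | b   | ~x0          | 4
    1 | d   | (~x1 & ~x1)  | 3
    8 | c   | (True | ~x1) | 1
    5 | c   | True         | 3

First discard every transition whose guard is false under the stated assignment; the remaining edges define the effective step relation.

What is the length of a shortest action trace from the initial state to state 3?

Layered search for 3:
  depth 0: {0}
  depth 1: {7}
  depth 2: {5}
  depth 3: {3}
3 enters at depth 3; path d·b·c

Answer: 3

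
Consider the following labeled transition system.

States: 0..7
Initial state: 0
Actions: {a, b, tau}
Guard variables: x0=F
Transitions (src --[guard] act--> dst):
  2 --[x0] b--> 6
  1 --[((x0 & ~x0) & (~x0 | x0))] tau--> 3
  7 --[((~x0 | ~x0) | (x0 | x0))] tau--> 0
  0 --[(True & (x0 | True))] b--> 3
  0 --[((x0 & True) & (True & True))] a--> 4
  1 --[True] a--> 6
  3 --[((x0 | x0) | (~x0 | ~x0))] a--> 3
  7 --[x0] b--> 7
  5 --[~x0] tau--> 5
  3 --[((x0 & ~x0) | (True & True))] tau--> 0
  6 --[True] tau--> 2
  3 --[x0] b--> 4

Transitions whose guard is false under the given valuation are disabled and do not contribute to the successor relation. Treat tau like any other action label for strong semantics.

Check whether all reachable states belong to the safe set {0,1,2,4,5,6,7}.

Safe = {0,1,2,4,5,6,7}
Reachable = {0,3}
  0: ✓
  3: VIOLATES
counterexample path to 3: b

Answer: INVARIANT VIOLATED at state 3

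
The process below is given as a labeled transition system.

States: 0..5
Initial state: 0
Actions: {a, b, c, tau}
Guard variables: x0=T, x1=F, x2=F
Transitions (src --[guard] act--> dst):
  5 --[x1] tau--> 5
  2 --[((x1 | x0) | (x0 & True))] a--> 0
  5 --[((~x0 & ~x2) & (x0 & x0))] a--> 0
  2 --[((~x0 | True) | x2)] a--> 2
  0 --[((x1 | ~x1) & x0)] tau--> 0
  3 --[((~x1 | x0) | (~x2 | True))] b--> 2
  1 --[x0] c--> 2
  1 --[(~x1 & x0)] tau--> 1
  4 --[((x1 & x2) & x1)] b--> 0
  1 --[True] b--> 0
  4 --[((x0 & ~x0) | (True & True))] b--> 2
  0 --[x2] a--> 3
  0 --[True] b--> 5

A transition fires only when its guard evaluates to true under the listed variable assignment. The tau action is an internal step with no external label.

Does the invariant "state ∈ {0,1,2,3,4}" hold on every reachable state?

Allowed set {0,1,2,3,4}
R = {0,5}
  0: safe
  5: outside
witness against invariant: b → 5

Answer: INVARIANT VIOLATED at state 5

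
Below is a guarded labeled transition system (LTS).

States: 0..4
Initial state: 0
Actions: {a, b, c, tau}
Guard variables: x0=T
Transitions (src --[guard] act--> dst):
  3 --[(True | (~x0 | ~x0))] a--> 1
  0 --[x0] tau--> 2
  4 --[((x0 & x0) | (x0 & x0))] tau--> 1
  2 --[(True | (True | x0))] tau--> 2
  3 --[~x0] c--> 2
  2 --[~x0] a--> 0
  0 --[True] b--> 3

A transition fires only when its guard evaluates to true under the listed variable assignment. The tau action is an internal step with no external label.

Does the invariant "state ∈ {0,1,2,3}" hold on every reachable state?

Answer: INVARIANT HOLDS

Trace:
Inv-set: {0,1,2,3}
Reach set: {0,1,2,3}
  0: safe
  1: safe
  2: safe
  3: safe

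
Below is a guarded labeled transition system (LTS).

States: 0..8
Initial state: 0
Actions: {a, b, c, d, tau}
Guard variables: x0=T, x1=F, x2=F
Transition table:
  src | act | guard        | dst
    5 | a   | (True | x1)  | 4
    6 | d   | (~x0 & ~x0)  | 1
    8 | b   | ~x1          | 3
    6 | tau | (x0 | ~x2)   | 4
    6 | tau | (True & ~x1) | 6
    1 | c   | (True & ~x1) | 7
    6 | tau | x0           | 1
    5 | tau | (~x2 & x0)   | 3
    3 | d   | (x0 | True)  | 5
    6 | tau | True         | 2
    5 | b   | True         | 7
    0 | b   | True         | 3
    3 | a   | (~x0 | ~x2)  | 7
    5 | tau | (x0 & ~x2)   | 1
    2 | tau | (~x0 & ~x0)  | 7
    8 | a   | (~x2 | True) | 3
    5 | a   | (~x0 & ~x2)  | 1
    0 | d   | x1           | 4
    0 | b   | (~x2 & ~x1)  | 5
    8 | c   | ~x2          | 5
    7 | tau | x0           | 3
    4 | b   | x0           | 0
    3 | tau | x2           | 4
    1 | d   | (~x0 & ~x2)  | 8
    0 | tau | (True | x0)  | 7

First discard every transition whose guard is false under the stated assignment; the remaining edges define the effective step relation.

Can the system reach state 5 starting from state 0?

Guard filter leaves 19 enabled edge(s).
L0 = {0}
L1 = {3,5,7}  cumulative {0,3,5,7}
L2 = {1,4}  cumulative {0,1,3,4,5,7}
Reach set: {0,1,3,4,5,7}
Path to 5: b

Answer: REACHABLE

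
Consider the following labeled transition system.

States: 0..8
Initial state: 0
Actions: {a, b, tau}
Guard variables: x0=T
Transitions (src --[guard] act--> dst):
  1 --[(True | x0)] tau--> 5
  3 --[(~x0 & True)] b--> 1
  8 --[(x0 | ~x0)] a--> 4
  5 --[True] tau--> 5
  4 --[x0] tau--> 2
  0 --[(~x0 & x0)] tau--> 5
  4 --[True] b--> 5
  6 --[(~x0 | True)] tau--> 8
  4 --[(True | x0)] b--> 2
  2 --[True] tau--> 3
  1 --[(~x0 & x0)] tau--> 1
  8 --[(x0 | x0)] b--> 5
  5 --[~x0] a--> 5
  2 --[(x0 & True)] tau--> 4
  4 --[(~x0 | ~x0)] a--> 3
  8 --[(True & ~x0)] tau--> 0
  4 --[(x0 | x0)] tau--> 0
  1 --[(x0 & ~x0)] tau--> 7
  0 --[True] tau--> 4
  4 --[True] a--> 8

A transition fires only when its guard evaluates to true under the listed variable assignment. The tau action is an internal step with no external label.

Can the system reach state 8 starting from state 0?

Answer: REACHABLE

Working:
After dropping false guards: 13 live edges.
Layer 0: {0}
Layer 1: {4}  cumulative {0,4}
Layer 2: {2,5,8}  cumulative {0,2,4,5,8}
Layer 3: {3}  cumulative {0,2,3,4,5,8}
Reach set: {0,2,3,4,5,8}
trace reaching 8: tau·a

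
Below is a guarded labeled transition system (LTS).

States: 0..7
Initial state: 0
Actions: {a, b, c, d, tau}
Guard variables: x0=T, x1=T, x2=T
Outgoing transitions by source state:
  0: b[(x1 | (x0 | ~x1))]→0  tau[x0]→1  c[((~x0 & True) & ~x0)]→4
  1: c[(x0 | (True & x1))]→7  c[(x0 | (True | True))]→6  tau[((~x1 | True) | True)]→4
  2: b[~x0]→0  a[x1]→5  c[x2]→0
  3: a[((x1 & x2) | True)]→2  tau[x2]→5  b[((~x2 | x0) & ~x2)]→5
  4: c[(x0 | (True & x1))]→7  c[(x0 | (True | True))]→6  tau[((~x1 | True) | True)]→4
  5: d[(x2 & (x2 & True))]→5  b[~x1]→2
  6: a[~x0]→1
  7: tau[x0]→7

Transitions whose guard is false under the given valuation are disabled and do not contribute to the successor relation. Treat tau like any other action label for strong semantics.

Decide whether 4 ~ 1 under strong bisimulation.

Compute ~ classes (split until stable):
  π0 = {{0,1,2,3,4,5,6,7}}
  π1 = {{0},{1,4},{2},{3},{5},{6},{7}}
stable after 2 split(s): 7 block(s)
class of 4: {1,4}; class of 1: {1,4}

Answer: BISIMILAR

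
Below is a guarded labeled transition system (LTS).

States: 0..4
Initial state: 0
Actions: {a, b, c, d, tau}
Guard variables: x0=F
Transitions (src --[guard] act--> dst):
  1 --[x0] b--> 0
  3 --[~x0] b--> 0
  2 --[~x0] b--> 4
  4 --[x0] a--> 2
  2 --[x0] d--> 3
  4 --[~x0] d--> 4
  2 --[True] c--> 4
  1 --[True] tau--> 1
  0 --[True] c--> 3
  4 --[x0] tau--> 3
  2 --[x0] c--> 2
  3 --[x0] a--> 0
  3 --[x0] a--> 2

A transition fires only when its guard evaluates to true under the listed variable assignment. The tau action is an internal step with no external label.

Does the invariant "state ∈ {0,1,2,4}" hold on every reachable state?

Answer: INVARIANT VIOLATED at state 3

Analysis:
Allowed set {0,1,2,4}
Reachable = {0,3}
  0: ok
  3: ✗ unsafe
witness against invariant: c → 3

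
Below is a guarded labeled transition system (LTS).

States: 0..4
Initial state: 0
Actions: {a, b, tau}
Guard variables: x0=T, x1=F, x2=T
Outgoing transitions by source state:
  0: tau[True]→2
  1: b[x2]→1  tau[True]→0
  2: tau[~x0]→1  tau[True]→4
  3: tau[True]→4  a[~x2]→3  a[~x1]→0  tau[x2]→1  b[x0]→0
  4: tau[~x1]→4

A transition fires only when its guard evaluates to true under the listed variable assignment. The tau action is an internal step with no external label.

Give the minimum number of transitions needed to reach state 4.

Breadth-first toward 4:
  L0 = {0}
  L1 = {2}
  L2 = {4}
depth(4)=2, e.g. tau·tau

Answer: 2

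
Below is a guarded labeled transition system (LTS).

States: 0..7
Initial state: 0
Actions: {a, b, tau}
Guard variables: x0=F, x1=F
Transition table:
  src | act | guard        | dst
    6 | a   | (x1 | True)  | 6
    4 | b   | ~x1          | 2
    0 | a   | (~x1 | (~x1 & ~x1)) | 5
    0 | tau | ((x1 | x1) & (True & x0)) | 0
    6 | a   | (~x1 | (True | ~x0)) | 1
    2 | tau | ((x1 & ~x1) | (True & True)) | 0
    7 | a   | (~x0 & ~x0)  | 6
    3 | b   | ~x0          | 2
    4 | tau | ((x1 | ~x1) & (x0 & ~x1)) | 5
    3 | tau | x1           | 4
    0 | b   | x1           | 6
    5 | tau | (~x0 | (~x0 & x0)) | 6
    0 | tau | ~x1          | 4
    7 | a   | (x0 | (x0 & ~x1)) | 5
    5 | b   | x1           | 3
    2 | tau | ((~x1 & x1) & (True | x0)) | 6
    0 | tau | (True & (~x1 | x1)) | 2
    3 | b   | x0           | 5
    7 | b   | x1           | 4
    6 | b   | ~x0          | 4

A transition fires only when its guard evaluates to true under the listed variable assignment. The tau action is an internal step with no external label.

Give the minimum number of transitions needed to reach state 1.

Layered search for 1:
  Layer 0: {0}
  Layer 1: {2,4,5}
  Layer 2: {6}
  Layer 3: {1}
first hit 1 at d=3 via a·tau·a

Answer: 3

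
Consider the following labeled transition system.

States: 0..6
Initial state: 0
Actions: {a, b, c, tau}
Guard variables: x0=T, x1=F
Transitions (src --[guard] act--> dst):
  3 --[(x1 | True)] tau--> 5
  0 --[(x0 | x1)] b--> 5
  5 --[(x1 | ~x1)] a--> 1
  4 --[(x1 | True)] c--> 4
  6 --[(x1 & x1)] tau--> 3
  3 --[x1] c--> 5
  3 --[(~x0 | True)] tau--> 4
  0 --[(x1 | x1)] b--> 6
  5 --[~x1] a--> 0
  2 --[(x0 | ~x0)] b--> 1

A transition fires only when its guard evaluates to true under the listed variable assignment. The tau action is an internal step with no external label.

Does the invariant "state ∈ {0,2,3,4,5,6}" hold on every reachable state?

Answer: INVARIANT VIOLATED at state 1

Analysis:
Safe = {0,2,3,4,5,6}
Reachable = {0,1,5}
  0: safe
  1: outside
  5: safe
witness against invariant: b·a → 1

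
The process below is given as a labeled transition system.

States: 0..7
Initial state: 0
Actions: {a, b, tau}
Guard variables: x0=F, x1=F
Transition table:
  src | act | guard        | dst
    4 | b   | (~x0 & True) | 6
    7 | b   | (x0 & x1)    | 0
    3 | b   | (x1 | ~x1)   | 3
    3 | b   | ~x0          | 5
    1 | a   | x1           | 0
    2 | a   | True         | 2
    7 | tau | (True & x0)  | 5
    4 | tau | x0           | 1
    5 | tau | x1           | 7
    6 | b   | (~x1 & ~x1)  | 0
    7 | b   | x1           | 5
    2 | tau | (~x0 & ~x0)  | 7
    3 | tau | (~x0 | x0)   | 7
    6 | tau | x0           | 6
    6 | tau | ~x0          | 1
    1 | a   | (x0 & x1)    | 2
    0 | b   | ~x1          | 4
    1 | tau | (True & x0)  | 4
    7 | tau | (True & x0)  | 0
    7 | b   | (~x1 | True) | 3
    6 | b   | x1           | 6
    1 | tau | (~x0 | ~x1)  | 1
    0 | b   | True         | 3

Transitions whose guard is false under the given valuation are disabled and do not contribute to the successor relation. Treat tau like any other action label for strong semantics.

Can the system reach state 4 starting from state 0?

Answer: REACHABLE

Trace:
12 transition(s) survive guard evaluation.
Layer 0: {0}
Layer 1: {3,4}  total {0,3,4}
Layer 2: {5,6,7}  total {0,3,4,5,6,7}
Layer 3: {1}  total {0,1,3,4,5,6,7}
R = {0,1,3,4,5,6,7}
trace reaching 4: b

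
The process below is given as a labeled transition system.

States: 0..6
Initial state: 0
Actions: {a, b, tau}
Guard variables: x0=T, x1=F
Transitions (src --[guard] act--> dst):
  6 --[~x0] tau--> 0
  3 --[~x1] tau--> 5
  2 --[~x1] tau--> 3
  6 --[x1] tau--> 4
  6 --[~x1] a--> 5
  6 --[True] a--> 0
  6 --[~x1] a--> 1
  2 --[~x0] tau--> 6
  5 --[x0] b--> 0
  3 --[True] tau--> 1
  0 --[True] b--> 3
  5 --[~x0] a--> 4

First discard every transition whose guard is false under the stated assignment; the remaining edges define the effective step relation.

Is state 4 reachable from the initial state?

After dropping false guards: 8 live edges.
Layer 0: {0}
Layer 1: {3}  now seen {0,3}
Layer 2: {1,5}  now seen {0,1,3,5}
Reach set: {0,1,3,5}

Answer: UNREACHABLE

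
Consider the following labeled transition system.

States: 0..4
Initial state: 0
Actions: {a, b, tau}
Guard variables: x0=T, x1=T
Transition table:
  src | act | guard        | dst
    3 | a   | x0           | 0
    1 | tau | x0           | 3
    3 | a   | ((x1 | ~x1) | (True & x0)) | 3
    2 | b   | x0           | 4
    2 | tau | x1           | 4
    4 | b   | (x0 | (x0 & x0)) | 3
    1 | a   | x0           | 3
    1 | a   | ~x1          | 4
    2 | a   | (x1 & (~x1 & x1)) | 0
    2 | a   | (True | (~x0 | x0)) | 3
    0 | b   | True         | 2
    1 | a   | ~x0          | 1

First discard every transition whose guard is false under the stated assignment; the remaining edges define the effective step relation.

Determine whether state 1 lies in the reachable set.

9 transition(s) survive guard evaluation.
Layer 0: {0}
Layer 1: {2}  now seen {0,2}
Layer 2: {3,4}  now seen {0,2,3,4}
Reach set: {0,2,3,4}

Answer: UNREACHABLE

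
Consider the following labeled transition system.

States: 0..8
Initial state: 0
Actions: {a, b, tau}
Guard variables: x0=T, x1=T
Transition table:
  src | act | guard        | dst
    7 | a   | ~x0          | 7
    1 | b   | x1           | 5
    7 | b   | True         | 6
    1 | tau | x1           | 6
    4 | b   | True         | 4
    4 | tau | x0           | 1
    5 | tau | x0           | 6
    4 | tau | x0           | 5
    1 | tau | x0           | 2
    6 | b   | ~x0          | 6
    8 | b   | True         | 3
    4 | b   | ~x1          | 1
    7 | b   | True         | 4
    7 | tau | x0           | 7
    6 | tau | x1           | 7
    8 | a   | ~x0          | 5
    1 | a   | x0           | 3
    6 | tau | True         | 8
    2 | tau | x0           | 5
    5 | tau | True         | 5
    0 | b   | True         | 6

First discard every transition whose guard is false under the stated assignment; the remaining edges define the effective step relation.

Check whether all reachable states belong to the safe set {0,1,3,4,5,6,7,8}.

Allowed set {0,1,3,4,5,6,7,8}
Reach set: {0,1,2,3,4,5,6,7,8}
  0: ✓
  1: ✓
  2: VIOLATES
  3: ✓
  4: ✓
  5: ✓
  6: ✓
  7: ✓
  8: ✓
witness against invariant: b·tau·b·tau·tau → 2

Answer: INVARIANT VIOLATED at state 2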